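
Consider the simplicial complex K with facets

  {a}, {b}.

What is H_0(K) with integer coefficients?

H_0 ≅ Z^2.

Order the vertices as a < b. Listing each simplex with vertices in this order, K has dimension 0 with simplices:

  0-simplices (2): a, b

Hence C_0 ≅ Z^2.

Now H_k = ker ∂_k / im ∂_{k+1}, so:

  H_0: rank C_0 − rank ∂_1 = 2 − 0 = 2, and there is no ∂_1, so H_0 ≅ Z^2.

(K is a triangulation of a set of 2 points.)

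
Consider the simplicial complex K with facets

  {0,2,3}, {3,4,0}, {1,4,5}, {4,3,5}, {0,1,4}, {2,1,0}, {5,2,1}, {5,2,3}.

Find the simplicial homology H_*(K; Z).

We work with the vertex ordering 0 < 1 < 2 < 3 < 4 < 5. The simplices of K, each written with vertices in increasing order, are:

  0-simplices (6): [0], [1], [2], [3], [4], [5]
  1-simplices (12): [0,1], [0,2], [0,3], [0,4], [1,2], [1,4], [1,5], [2,3], [2,5], [3,4], [3,5], [4,5]
  2-simplices (8): [0,1,2], [0,1,4], [0,2,3], [0,3,4], [1,2,5], [1,4,5], [2,3,5], [3,4,5]

so the chain groups are C_0 ≅ Z^6, C_1 ≅ Z^12, C_2 ≅ Z^8.

The boundary map ∂_1: C_1 → C_0 maps an edge to its endpoints' difference, ∂[p,q] = q − p.
This gives a 6×12 integer matrix of rank 5; reducing to Smith normal form yields diagonal entries (1,1,1,1,1).

The boundary map ∂_2: C_2 → C_1 acts by ∂[p,q,r] = [q,r] − [p,r] + [p,q]. For instance
  ∂[1,2,5] = [2,5] − [1,5] + [1,2],
  ∂[0,2,3] = [2,3] − [0,3] + [0,2].
This gives a 12×8 integer matrix of rank 7; reducing to Smith normal form yields diagonal entries (1,1,1,1,1,1,1).

Computing H_k = (kernel of ∂_k) / (image of ∂_{k+1}):

  H_0: rank C_0 − rank ∂_1 = 6 − 5 = 1, and the invariant factors of ∂_1 are all 1, so H_0 = Z.
  H_1: rank ker ∂_1 − rank ∂_2 = (12 − 5) − 7 = 0, and the invariant factors of ∂_2 are all 1, so H_1 = 0.
  H_2: rank ker ∂_2 − rank ∂_3 = (8 − 7) − 0 = 1, and there is no ∂_3, so H_2 = Z.

As a check, the Euler characteristic is 6 − 12 + 8 = 2, which agrees with 1 − 0 + 1 = 2.

H_0 = Z,  H_1 = 0,  H_2 = Z.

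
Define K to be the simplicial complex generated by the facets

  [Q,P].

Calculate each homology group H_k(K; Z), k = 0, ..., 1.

H_0 = Z,  H_1 = 0.

Fix the vertex order P < Q and write every simplex with vertices in increasing order. Then dim K = 1 and the simplices of K are:

  0-simplices (2): P, Q
  1-simplices (1): PQ

Hence C_0 ≅ Z^2, C_1 ≅ Z^1.

∂_1: C_1 → C_0 maps an edge to its endpoints' difference, ∂[p,q] = q − p.
As a 2×1 matrix over Z this has rank 1, with invariant factors (1).

Computing H_k = (kernel of ∂_k) / (image of ∂_{k+1}):

  H_0: rank C_0 − rank ∂_1 = 2 − 1 = 1, and the invariant factors of ∂_1 are all 1, so H_0 ≅ Z.
  H_1: rank ker ∂_1 − rank ∂_2 = (1 − 1) − 0 = 0, and there is no ∂_2, so H_1 ≅ 0.

As a check, the Euler characteristic is 2 − 1 = 1, which agrees with 1 − 0 = 1.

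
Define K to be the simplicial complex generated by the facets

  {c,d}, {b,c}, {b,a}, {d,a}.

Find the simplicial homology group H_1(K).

We work with the vertex ordering a < b < c < d. The simplices of K, each written with vertices in increasing order, are:

  0-simplices (4): a, b, c, d
  1-simplices (4): ab, ad, bc, cd

giving chain groups C_0 ≅ Z^4, C_1 ≅ Z^4.

∂_1: C_1 → C_0 maps an edge to its endpoints' difference, ∂[p,q] = q − p. For instance
  ∂ad = d − a.
The 4×4 boundary matrix has rank 3 and Smith normal form diag(1,1,1).

Now H_k = ker ∂_k / im ∂_{k+1}, so:

  H_1: rank ker ∂_1 − rank ∂_2 = (4 − 3) − 0 = 1, and there is no ∂_2, so H_1 = Z.

(K is a triangulation of the circle S^1.)

H_1 = Z.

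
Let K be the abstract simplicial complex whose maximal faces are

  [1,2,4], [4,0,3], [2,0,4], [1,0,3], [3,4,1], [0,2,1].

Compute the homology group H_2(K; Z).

Fix the vertex order 0 < 1 < 2 < 3 < 4 and write every simplex with vertices in increasing order. Then dim K = 2 and the simplices of K are:

  0-simplices (5): [0], [1], [2], [3], [4]
  1-simplices (9): [0,1], [0,2], [0,3], [0,4], [1,2], [1,3], [1,4], [2,4], [3,4]
  2-simplices (6): [0,1,2], [0,1,3], [0,2,4], [0,3,4], [1,2,4], [1,3,4]

Hence C_0 ≅ Z^5, C_1 ≅ Z^9, C_2 ≅ Z^6.

∂_1: C_1 → C_0 maps an edge to its endpoints' difference, ∂[p,q] = q − p.
This gives a 5×9 integer matrix of rank 4; reducing to Smith normal form yields diagonal entries (1,1,1,1).

Boundary ∂_2: C_2 → C_1 acts by ∂[p,q,r] = [q,r] − [p,r] + [p,q]. For instance
  ∂[0,2,4] = [2,4] − [0,4] + [0,2],
  ∂[0,3,4] = [3,4] − [0,4] + [0,3].
This gives a 9×6 integer matrix of rank 5; reducing to Smith normal form yields diagonal entries (1,1,1,1,1).

Computing H_k = (kernel of ∂_k) / (image of ∂_{k+1}):

  H_2: rank ker ∂_2 − rank ∂_3 = (6 − 5) − 0 = 1, and there is no ∂_3, so H_2 ≅ Z.

H_2 ≅ Z.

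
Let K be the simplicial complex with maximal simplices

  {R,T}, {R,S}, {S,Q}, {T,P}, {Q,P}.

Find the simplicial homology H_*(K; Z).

Order the vertices as P < Q < R < S < T. Listing each simplex with vertices in this order, K has dimension 1 with simplices:

  0-simplices (5): P, Q, R, S, T
  1-simplices (5): PQ, PT, QS, RS, RT

giving chain groups C_0 ≅ Z^5, C_1 ≅ Z^5.

∂_1: C_1 → C_0 maps an edge to its endpoints' difference, ∂[p,q] = q − p. For instance
  ∂PT = T − P.
This gives a 5×5 integer matrix of rank 4; reducing to Smith normal form yields diagonal entries (1,1,1,1).

Now H_k = ker ∂_k / im ∂_{k+1}, so:

  H_0: rank C_0 − rank ∂_1 = 5 − 4 = 1, and the invariant factors of ∂_1 are all 1, so H_0 = Z.
  H_1: rank ker ∂_1 − rank ∂_2 = (5 − 4) − 0 = 1, and there is no ∂_2, so H_1 = Z.

H_0 ≅ Z,  H_1 ≅ Z.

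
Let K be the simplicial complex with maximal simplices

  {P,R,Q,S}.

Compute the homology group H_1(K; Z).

H_1 = 0.

Order the vertices as P < Q < R < S. Listing each simplex with vertices in this order, K has dimension 3 with simplices:

  0-simplices (4): P, Q, R, S
  1-simplices (6): PQ, PR, PS, QR, QS, RS
  2-simplices (4): PQR, PQS, PRS, QRS
  3-simplices (1): PQRS

giving chain groups C_0 ≅ Z^4, C_1 ≅ Z^6, C_2 ≅ Z^4, C_3 ≅ Z^1.

Boundary ∂_1: C_1 → C_0 sends each edge [p,q] (with p < q) to q − p. For instance
  ∂PQ = Q − P.
This gives a 4×6 integer matrix of rank 3; reducing to Smith normal form yields diagonal entries (1,1,1).

∂_2: C_2 → C_1 acts by ∂[p,q,r] = [q,r] − [p,r] + [p,q]. For instance
  ∂PRS = RS − PS + PR,
  ∂QRS = RS − QS + QR.
This gives a 6×4 integer matrix of rank 3; reducing to Smith normal form yields diagonal entries (1,1,1).

Boundary ∂_3: C_3 → C_2 sends each 3-simplex σ to the alternating sum Σ_i (−1)^i (σ with its i-th vertex removed). For instance
  ∂PQRS = QRS − PRS + PQS − PQR.
This gives a 4×1 integer matrix of rank 1; reducing to Smith normal form yields diagonal entries (1).

From H_k ≅ ker(∂_k) / im(∂_{k+1}) we obtain:

  H_1: rank ker ∂_1 − rank ∂_2 = (6 − 3) − 3 = 0, and the invariant factors of ∂_2 are all 1, so H_1 ≅ 0.

(K is a triangulation of the 3-simplex.)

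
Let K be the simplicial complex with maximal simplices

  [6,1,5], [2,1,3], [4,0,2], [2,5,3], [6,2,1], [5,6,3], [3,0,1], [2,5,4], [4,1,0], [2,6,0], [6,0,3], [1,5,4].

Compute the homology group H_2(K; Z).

H_2 = 0.

K has 7 vertices, 18 edges, 12 triangles.
rank ∂_2 = 12, rank ∂_3 = 0 ⇒ b_2 = 12 − 12 − 0 = 0. So H_2 = 0.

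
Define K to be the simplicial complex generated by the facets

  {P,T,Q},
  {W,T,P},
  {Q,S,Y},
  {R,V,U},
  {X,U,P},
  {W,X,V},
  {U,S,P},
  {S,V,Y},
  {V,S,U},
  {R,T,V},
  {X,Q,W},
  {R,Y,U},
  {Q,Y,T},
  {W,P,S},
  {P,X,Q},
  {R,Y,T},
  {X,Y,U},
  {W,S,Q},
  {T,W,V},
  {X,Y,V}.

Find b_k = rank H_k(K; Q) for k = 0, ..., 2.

b_0 = 1, b_1 = 1, b_2 = 0.

Take the total order P < Q < R < S < T < U < V < W < X < Y on the vertex set. Then K (dimension 2) consists of the simplices:

  0-simplices (10): P, Q, R, S, T, U, V, W, X, Y
  1-simplices (30): PQ, PS, PT, PU, PW, PX, QS, QT, QW, QX, QY, RT, RU, RV, RY, SU, SV, SW, SY, TV, TW, TY, UV, UX, UY, VW, VX, VY, WX, XY
  2-simplices (20): PQT, PQX, PSU, PSW, PTW, PUX, QSW, QSY, QTY, QWX, RTV, RTY, RUV, RUY, SUV, SVY, TVW, UXY, VWX, VXY

Hence C_0 ≅ Z^10, C_1 ≅ Z^30, C_2 ≅ Z^20.

∂_1: C_1 → C_0 sends each edge [p,q] (with p < q) to q − p.
The 10×30 boundary matrix has rank 9 and Smith normal form diag(1,1,1,1,1,1,1,1,1).

Boundary ∂_2: C_2 → C_1 maps a triangle to the signed sum of its edges. For instance
  ∂QTY = TY − QY + QT,
  ∂RUY = UY − RY + RU.
The resulting 30×20 matrix has rank 20, and its Smith normal form has invariant factors (1,1,1,1,1,1,1,1,1,1,1,1,1,1,1,1,1,1,1,2).

From H_k ≅ ker(∂_k) / im(∂_{k+1}) we obtain:

  H_0: rank C_0 − rank ∂_1 = 10 − 9 = 1, and the invariant factors of ∂_1 are all 1, so H_0 = Z.
  H_1: rank ker ∂_1 − rank ∂_2 = (30 − 9) − 20 = 1, and ∂_2 has invariant factor 2 > 1, so H_1 = Z ⊕ Z/2.
  H_2: rank ker ∂_2 − rank ∂_3 = (20 − 20) − 0 = 0, and there is no ∂_3, so H_2 = 0.

Hence the Betti numbers are b_0 = 1, b_1 = 1, b_2 = 0.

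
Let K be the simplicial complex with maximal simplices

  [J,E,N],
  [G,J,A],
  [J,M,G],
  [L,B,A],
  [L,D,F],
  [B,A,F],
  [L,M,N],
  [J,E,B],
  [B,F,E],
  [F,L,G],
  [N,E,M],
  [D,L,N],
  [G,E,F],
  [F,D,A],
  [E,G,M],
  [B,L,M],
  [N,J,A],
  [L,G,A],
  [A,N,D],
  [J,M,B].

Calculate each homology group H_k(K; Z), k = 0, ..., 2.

We work with the vertex ordering A < B < D < E < F < G < J < L < M < N. The simplices of K, each written with vertices in increasing order, are:

  0-simplices (10): A, B, D, E, F, G, J, L, M, N
  1-simplices (30): AB, AD, AF, AG, AJ, AL, AN, BE, BF, BJ, BL, BM, DF, DL, DN, EF, EG, EJ, EM, EN, FG, FL, GJ, GL, GM, JM, JN, LM, LN, MN
  2-simplices (20): ABF, ABL, ADF, ADN, AGJ, AGL, AJN, BEF, BEJ, BJM, BLM, DFL, DLN, EFG, EGM, EJN, EMN, FGL, GJM, LMN

so the chain groups are C_0 ≅ Z^10, C_1 ≅ Z^30, C_2 ≅ Z^20.

Boundary ∂_1: C_1 → C_0 is given by ∂[p,q] = [q] − [p].
The 10×30 boundary matrix has rank 9 and Smith normal form diag(1,1,1,1,1,1,1,1,1).

∂_2: C_2 → C_1 acts by ∂[p,q,r] = [q,r] − [p,r] + [p,q]. For instance
  ∂DFL = FL − DL + DF,
  ∂EGM = GM − EM + EG.
The resulting 30×20 matrix has rank 20, and its Smith normal form has invariant factors (1,1,1,1,1,1,1,1,1,1,1,1,1,1,1,1,1,1,1,2).

From H_k ≅ ker(∂_k) / im(∂_{k+1}) we obtain:

  H_0: rank C_0 − rank ∂_1 = 10 − 9 = 1, and the invariant factors of ∂_1 are all 1, so H_0 ≅ Z.
  H_1: rank ker ∂_1 − rank ∂_2 = (30 − 9) − 20 = 1, and ∂_2 has invariant factor 2 > 1, so H_1 ≅ Z ⊕ Z/2Z.
  H_2: rank ker ∂_2 − rank ∂_3 = (20 − 20) − 0 = 0, and there is no ∂_3, so H_2 ≅ 0.

As a check, the Euler characteristic is 10 − 30 + 20 = 0, which agrees with 1 − 1 + 0 = 0.

H_0 ≅ Z,  H_1 ≅ Z ⊕ Z/2Z,  H_2 = 0.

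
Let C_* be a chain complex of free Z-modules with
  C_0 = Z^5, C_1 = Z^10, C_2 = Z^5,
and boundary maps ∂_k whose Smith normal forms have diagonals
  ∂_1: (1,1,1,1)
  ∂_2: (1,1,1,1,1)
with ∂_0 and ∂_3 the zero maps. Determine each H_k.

H_0 ≅ Z,  H_1 ≅ Z,  H_2 = 0.

H_0: b_0 = 5 − 0 − 4 = 1; torsion from ∂_1 factors > 1: none. So H_0 ≅ Z.
H_1: b_1 = 10 − 4 − 5 = 1; torsion from ∂_2 factors > 1: none. So H_1 ≅ Z.
H_2: b_2 = 5 − 5 − 0 = 0; torsion from ∂_3 factors > 1: none. So H_2 ≅ 0.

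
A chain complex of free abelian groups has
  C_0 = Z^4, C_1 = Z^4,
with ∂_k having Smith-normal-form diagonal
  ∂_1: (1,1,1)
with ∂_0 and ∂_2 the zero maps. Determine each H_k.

H_0 = Z,  H_1 = Z.

H_0: b_0 = 4 − 0 − 3 = 1; torsion from ∂_1 factors > 1: none. So H_0 = Z.
H_1: b_1 = 4 − 3 − 0 = 1; torsion from ∂_2 factors > 1: none. So H_1 = Z.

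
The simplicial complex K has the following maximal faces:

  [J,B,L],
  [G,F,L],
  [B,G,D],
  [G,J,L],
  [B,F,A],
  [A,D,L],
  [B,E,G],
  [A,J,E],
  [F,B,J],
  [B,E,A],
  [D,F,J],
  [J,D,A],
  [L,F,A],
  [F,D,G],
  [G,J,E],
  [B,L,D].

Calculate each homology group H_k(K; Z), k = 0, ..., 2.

Take the total order A < B < D < E < F < G < J < L on the vertex set. Then K (dimension 2) consists of the simplices:

  0-simplices (8): A, B, D, E, F, G, J, L
  1-simplices (24): AB, AD, AE, AF, AJ, AL, BD, BE, BF, BG, BJ, BL, DF, DG, DJ, DL, EG, EJ, FG, FJ, FL, GJ, GL, JL
  2-simplices (16): ABE, ABF, ADJ, ADL, AEJ, AFL, BDG, BDL, BEG, BFJ, BJL, DFG, DFJ, EGJ, FGL, GJL

giving chain groups C_0 ≅ Z^8, C_1 ≅ Z^24, C_2 ≅ Z^16.

Boundary ∂_1: C_1 → C_0 maps an edge to its endpoints' difference, ∂[p,q] = q − p. For instance
  ∂FL = L − F.
As a 8×24 matrix over Z this has rank 7, with invariant factors (1,1,1,1,1,1,1).

∂_2: C_2 → C_1 sends each 2-simplex [p,q,r] to [q,r] − [p,r] + [p,q]. For instance
  ∂ABE = BE − AE + AB,
  ∂ADL = DL − AL + AD.
The 24×16 boundary matrix has rank 15 and Smith normal form diag(1,1,1,1,1,1,1,1,1,1,1,1,1,1,1).

Now H_k = ker ∂_k / im ∂_{k+1}, so:

  H_0: rank C_0 − rank ∂_1 = 8 − 7 = 1, and the invariant factors of ∂_1 are all 1, so H_0 = Z.
  H_1: rank ker ∂_1 − rank ∂_2 = (24 − 7) − 15 = 2, and the invariant factors of ∂_2 are all 1, so H_1 = Z^2.
  H_2: rank ker ∂_2 − rank ∂_3 = (16 − 15) − 0 = 1, and there is no ∂_3, so H_2 = Z.

H_0 = Z,  H_1 = Z^2,  H_2 = Z.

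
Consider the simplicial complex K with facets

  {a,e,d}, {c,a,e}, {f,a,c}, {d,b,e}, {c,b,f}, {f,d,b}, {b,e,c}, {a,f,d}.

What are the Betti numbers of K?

b_0 = 1, b_1 = 0, b_2 = 1.

We work with the vertex ordering a < b < c < d < e < f. The simplices of K, each written with vertices in increasing order, are:

  0-simplices (6): a, b, c, d, e, f
  1-simplices (12): ac, ad, ae, af, bc, bd, be, bf, ce, cf, de, df
  2-simplices (8): ace, acf, ade, adf, bce, bcf, bde, bdf

giving chain groups C_0 ≅ Z^6, C_1 ≅ Z^12, C_2 ≅ Z^8.

∂_1: C_1 → C_0 is given by ∂[p,q] = [q] − [p]. For instance
  ∂ce = e − c.
This gives a 6×12 integer matrix of rank 5; reducing to Smith normal form yields diagonal entries (1,1,1,1,1).

Boundary ∂_2: C_2 → C_1 acts by ∂[p,q,r] = [q,r] − [p,r] + [p,q]. For instance
  ∂bdf = df − bf + bd,
  ∂bce = ce − be + bc.
As a 12×8 matrix over Z this has rank 7, with invariant factors (1,1,1,1,1,1,1).

Now H_k = ker ∂_k / im ∂_{k+1}, so:

  H_0: rank C_0 − rank ∂_1 = 6 − 5 = 1, and the invariant factors of ∂_1 are all 1, so H_0 ≅ Z.
  H_1: rank ker ∂_1 − rank ∂_2 = (12 − 5) − 7 = 0, and the invariant factors of ∂_2 are all 1, so H_1 ≅ 0.
  H_2: rank ker ∂_2 − rank ∂_3 = (8 − 7) − 0 = 1, and there is no ∂_3, so H_2 ≅ Z.

(K is a triangulation of the 2-sphere S^2.)

Hence the Betti numbers are b_0 = 1, b_1 = 0, b_2 = 1.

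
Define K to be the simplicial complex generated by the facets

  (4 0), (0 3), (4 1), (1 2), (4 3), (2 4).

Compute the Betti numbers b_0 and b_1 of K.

K has 5 vertices, 6 edges.
rank ∂_0 = 0, rank ∂_1 = 4 ⇒ b_0 = 5 − 0 − 4 = 1; all invariant factors of ∂_1 are 1 so no torsion. So H_0 = Z.
rank ∂_1 = 4, rank ∂_2 = 0 ⇒ b_1 = 6 − 4 − 0 = 2. So H_1 = Z^2.

b_0 = 1, b_1 = 2.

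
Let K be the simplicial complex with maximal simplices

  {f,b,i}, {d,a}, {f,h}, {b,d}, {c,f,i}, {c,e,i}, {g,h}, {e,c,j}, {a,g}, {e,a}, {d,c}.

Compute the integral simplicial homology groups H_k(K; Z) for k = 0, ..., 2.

Fix the vertex order a < b < c < d < e < f < g < h < i < j and write every simplex with vertices in increasing order. Then dim K = 2 and the simplices of K are:

  0-simplices (10): a, b, c, d, e, f, g, h, i, j
  1-simplices (16): ad, ae, ag, bd, bf, bi, cd, ce, cf, ci, cj, ei, ej, fh, fi, gh
  2-simplices (4): bfi, cei, cej, cfi

giving chain groups C_0 ≅ Z^10, C_1 ≅ Z^16, C_2 ≅ Z^4.

The boundary map ∂_1: C_1 → C_0 is given by ∂[p,q] = [q] − [p].
The 10×16 boundary matrix has rank 9 and Smith normal form diag(1,1,1,1,1,1,1,1,1).

The boundary map ∂_2: C_2 → C_1 acts by ∂[p,q,r] = [q,r] − [p,r] + [p,q]. For instance
  ∂cfi = fi − ci + cf,
  ∂bfi = fi − bi + bf.
This gives a 16×4 integer matrix of rank 4; reducing to Smith normal form yields diagonal entries (1,1,1,1).

Computing H_k = (kernel of ∂_k) / (image of ∂_{k+1}):

  H_0: rank C_0 − rank ∂_1 = 10 − 9 = 1, and the invariant factors of ∂_1 are all 1, so H_0 = Z.
  H_1: rank ker ∂_1 − rank ∂_2 = (16 − 9) − 4 = 3, and the invariant factors of ∂_2 are all 1, so H_1 = Z^3.
  H_2: rank ker ∂_2 − rank ∂_3 = (4 − 4) − 0 = 0, and there is no ∂_3, so H_2 = 0.

As a check, the Euler characteristic is 10 − 16 + 4 = -2, which agrees with 1 − 3 + 0 = -2.

H_0 = Z,  H_1 = Z^3,  H_2 = 0.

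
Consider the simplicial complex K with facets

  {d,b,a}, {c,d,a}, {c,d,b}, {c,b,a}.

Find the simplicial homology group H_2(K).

H_2 = Z.

Fix the vertex order a < b < c < d and write every simplex with vertices in increasing order. Then dim K = 2 and the simplices of K are:

  0-simplices (4): a, b, c, d
  1-simplices (6): ab, ac, ad, bc, bd, cd
  2-simplices (4): abc, abd, acd, bcd

giving chain groups C_0 ≅ Z^4, C_1 ≅ Z^6, C_2 ≅ Z^4.

Boundary ∂_1: C_1 → C_0 is given by ∂[p,q] = [q] − [p].
This gives a 4×6 integer matrix of rank 3; reducing to Smith normal form yields diagonal entries (1,1,1).

∂_2: C_2 → C_1 maps a triangle to the signed sum of its edges. For instance
  ∂bcd = cd − bd + bc,
  ∂acd = cd − ad + ac.
As a 6×4 matrix over Z this has rank 3, with invariant factors (1,1,1).

Reading off H_k = ker ∂_k / im ∂_{k+1}:

  H_2: rank ker ∂_2 − rank ∂_3 = (4 − 3) − 0 = 1, and there is no ∂_3, so H_2 = Z.

(K is a triangulation of the 2-sphere S^2.)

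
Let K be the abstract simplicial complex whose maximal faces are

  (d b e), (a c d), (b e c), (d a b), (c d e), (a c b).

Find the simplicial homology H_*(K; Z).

Fix the vertex order a < b < c < d < e and write every simplex with vertices in increasing order. Then dim K = 2 and the simplices of K are:

  0-simplices (5): a, b, c, d, e
  1-simplices (9): ab, ac, ad, bc, bd, be, cd, ce, de
  2-simplices (6): abc, abd, acd, bce, bde, cde

so the chain groups are C_0 ≅ Z^5, C_1 ≅ Z^9, C_2 ≅ Z^6.

The boundary map ∂_1: C_1 → C_0 maps an edge to its endpoints' difference, ∂[p,q] = q − p.
As a 5×9 matrix over Z this has rank 4, with invariant factors (1,1,1,1).

Boundary ∂_2: C_2 → C_1 acts by ∂[p,q,r] = [q,r] − [p,r] + [p,q]. For instance
  ∂abd = bd − ad + ab,
  ∂acd = cd − ad + ac.
The 9×6 boundary matrix has rank 5 and Smith normal form diag(1,1,1,1,1).

Now H_k = ker ∂_k / im ∂_{k+1}, so:

  H_0: rank C_0 − rank ∂_1 = 5 − 4 = 1, and the invariant factors of ∂_1 are all 1, so H_0 ≅ Z.
  H_1: rank ker ∂_1 − rank ∂_2 = (9 − 4) − 5 = 0, and the invariant factors of ∂_2 are all 1, so H_1 ≅ 0.
  H_2: rank ker ∂_2 − rank ∂_3 = (6 − 5) − 0 = 1, and there is no ∂_3, so H_2 ≅ Z.

H_0 = Z,  H_1 = 0,  H_2 = Z.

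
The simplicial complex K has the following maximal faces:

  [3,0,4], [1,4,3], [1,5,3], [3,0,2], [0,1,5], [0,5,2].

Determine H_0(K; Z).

We work with the vertex ordering 0 < 1 < 2 < 3 < 4 < 5. The simplices of K, each written with vertices in increasing order, are:

  0-simplices (6): [0], [1], [2], [3], [4], [5]
  1-simplices (12): [0,1], [0,2], [0,3], [0,4], [0,5], [1,3], [1,4], [1,5], [2,3], [2,5], [3,4], [3,5]
  2-simplices (6): [0,1,5], [0,2,3], [0,2,5], [0,3,4], [1,3,4], [1,3,5]

giving chain groups C_0 ≅ Z^6, C_1 ≅ Z^12, C_2 ≅ Z^6.

Boundary ∂_1: C_1 → C_0 is given by ∂[p,q] = [q] − [p]. For instance
  ∂[0,1] = [1] − [0].
As a 6×12 matrix over Z this has rank 5, with invariant factors (1,1,1,1,1).

The boundary map ∂_2: C_2 → C_1 maps a triangle to the signed sum of its edges. For instance
  ∂[0,2,3] = [2,3] − [0,3] + [0,2],
  ∂[1,3,5] = [3,5] − [1,5] + [1,3].
The 12×6 boundary matrix has rank 6 and Smith normal form diag(1,1,1,1,1,1).

From H_k ≅ ker(∂_k) / im(∂_{k+1}) we obtain:

  H_0: rank C_0 − rank ∂_1 = 6 − 5 = 1, and the invariant factors of ∂_1 are all 1, so H_0 ≅ Z.

H_0 = Z.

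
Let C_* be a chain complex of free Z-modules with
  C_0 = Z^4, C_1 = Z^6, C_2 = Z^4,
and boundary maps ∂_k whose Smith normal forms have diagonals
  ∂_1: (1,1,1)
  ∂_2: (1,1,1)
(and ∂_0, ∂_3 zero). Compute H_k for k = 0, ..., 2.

H_0: b_0 = 4 − 0 − 3 = 1; torsion from ∂_1 factors > 1: none. So H_0 ≅ Z.
H_1: b_1 = 6 − 3 − 3 = 0; torsion from ∂_2 factors > 1: none. So H_1 ≅ 0.
H_2: b_2 = 4 − 3 − 0 = 1; torsion from ∂_3 factors > 1: none. So H_2 ≅ Z.

H_0 ≅ Z,  H_1 = 0,  H_2 ≅ Z.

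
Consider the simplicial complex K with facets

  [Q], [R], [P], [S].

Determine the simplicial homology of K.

H_0 = Z^4.

Fix the vertex order P < Q < R < S and write every simplex with vertices in increasing order. Then dim K = 0 and the simplices of K are:

  0-simplices (4): P, Q, R, S

so the chain groups are C_0 ≅ Z^4.

From H_k ≅ ker(∂_k) / im(∂_{k+1}) we obtain:

  H_0: rank C_0 − rank ∂_1 = 4 − 0 = 4, and there is no ∂_1, so H_0 ≅ Z^4.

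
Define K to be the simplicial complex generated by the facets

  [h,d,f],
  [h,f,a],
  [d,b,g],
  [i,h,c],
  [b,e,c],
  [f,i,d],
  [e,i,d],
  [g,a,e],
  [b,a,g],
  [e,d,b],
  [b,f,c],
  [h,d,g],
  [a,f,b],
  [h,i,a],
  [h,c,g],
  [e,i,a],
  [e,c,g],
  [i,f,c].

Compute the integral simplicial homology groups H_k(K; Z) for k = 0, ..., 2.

H_0 ≅ Z,  H_1 ≅ Z ⊕ Z/2Z,  H_2 = 0.

Fix the vertex order a < b < c < d < e < f < g < h < i and write every simplex with vertices in increasing order. Then dim K = 2 and the simplices of K are:

  0-simplices (9): a, b, c, d, e, f, g, h, i
  1-simplices (27): ab, ae, af, ag, ah, ai, bc, bd, be, bf, bg, ce, cf, cg, ch, ci, de, df, dg, dh, di, eg, ei, fh, fi, gh, hi
  2-simplices (18): abf, abg, aeg, aei, afh, ahi, bce, bcf, bde, bdg, ceg, cfi, cgh, chi, dei, dfh, dfi, dgh

so the chain groups are C_0 ≅ Z^9, C_1 ≅ Z^27, C_2 ≅ Z^18.

Boundary ∂_1: C_1 → C_0 is given by ∂[p,q] = [q] − [p]. For instance
  ∂ch = h − c.
As a 9×27 matrix over Z this has rank 8, with invariant factors (1,1,1,1,1,1,1,1).

The boundary map ∂_2: C_2 → C_1 sends each 2-simplex [p,q,r] to [q,r] − [p,r] + [p,q]. For instance
  ∂bcf = cf − bf + bc,
  ∂bde = de − be + bd.
As a 27×18 matrix over Z this has rank 18, with invariant factors (1,1,1,1,1,1,1,1,1,1,1,1,1,1,1,1,1,2).

Now H_k = ker ∂_k / im ∂_{k+1}, so:

  H_0: rank C_0 − rank ∂_1 = 9 − 8 = 1, and the invariant factors of ∂_1 are all 1, so H_0 ≅ Z.
  H_1: rank ker ∂_1 − rank ∂_2 = (27 − 8) − 18 = 1, and ∂_2 has invariant factor 2 > 1, so H_1 ≅ Z ⊕ Z/2Z.
  H_2: rank ker ∂_2 − rank ∂_3 = (18 − 18) − 0 = 0, and there is no ∂_3, so H_2 ≅ 0.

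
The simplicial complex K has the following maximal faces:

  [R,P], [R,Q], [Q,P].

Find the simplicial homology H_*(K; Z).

K has 3 vertices, 3 edges.
rank ∂_0 = 0, rank ∂_1 = 2 ⇒ b_0 = 3 − 0 − 2 = 1; all invariant factors of ∂_1 are 1 so no torsion. So H_0 = Z.
rank ∂_1 = 2, rank ∂_2 = 0 ⇒ b_1 = 3 − 2 − 0 = 1. So H_1 = Z.

H_0 ≅ Z,  H_1 ≅ Z.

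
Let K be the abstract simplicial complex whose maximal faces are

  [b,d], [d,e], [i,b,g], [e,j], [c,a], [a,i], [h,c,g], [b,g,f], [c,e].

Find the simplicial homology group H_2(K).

H_2 = 0.

K has 10 vertices, 14 edges, 3 triangles.
rank ∂_2 = 3, rank ∂_3 = 0 ⇒ b_2 = 3 − 3 − 0 = 0. So H_2 ≅ 0.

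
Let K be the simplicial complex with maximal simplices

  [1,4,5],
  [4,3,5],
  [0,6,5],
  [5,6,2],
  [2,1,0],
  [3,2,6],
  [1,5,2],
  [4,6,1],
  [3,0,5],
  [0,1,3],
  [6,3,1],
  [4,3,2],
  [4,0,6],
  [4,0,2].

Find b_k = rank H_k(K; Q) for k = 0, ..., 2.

b_0 = 1, b_1 = 2, b_2 = 1.

K has 7 vertices, 21 edges, 14 triangles.
rank ∂_0 = 0, rank ∂_1 = 6 ⇒ b_0 = 7 − 0 − 6 = 1; all invariant factors of ∂_1 are 1 so no torsion. So H_0 = Z.
rank ∂_1 = 6, rank ∂_2 = 13 ⇒ b_1 = 21 − 6 − 13 = 2; all invariant factors of ∂_2 are 1 so no torsion. So H_1 = Z^2.
rank ∂_2 = 13, rank ∂_3 = 0 ⇒ b_2 = 14 − 13 − 0 = 1. So H_2 = Z.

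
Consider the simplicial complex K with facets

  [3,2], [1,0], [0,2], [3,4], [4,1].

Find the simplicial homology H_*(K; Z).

H_0 = Z,  H_1 = Z.

Take the total order 0 < 1 < 2 < 3 < 4 on the vertex set. Then K (dimension 1) consists of the simplices:

  0-simplices (5): [0], [1], [2], [3], [4]
  1-simplices (5): [0,1], [0,2], [1,4], [2,3], [3,4]

so the chain groups are C_0 ≅ Z^5, C_1 ≅ Z^5.

∂_1: C_1 → C_0 is given by ∂[p,q] = [q] − [p].
The 5×5 boundary matrix has rank 4 and Smith normal form diag(1,1,1,1).

Reading off H_k = ker ∂_k / im ∂_{k+1}:

  H_0: rank C_0 − rank ∂_1 = 5 − 4 = 1, and the invariant factors of ∂_1 are all 1, so H_0 ≅ Z.
  H_1: rank ker ∂_1 − rank ∂_2 = (5 − 4) − 0 = 1, and there is no ∂_2, so H_1 ≅ Z.

(K is a triangulation of the circle S^1.)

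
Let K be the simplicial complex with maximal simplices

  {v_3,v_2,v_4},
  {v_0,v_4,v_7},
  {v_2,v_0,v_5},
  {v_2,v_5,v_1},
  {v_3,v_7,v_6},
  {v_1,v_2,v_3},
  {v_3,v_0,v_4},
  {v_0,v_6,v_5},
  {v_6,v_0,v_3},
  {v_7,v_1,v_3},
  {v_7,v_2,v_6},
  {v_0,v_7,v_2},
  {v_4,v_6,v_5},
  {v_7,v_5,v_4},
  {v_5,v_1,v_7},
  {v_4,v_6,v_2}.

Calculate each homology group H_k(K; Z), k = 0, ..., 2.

K has 8 vertices, 24 edges, 16 triangles.
rank ∂_0 = 0, rank ∂_1 = 7 ⇒ b_0 = 8 − 0 − 7 = 1; all invariant factors of ∂_1 are 1 so no torsion. So H_0 ≅ Z.
rank ∂_1 = 7, rank ∂_2 = 15 ⇒ b_1 = 24 − 7 − 15 = 2; all invariant factors of ∂_2 are 1 so no torsion. So H_1 ≅ Z^2.
rank ∂_2 = 15, rank ∂_3 = 0 ⇒ b_2 = 16 − 15 − 0 = 1. So H_2 ≅ Z.

H_0 = Z,  H_1 = Z^2,  H_2 = Z.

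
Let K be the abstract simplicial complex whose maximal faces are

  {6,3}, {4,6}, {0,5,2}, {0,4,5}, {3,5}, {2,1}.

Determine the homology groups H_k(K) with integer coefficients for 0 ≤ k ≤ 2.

H_0 ≅ Z,  H_1 ≅ Z,  H_2 = 0.

Order the vertices as 0 < 1 < 2 < 3 < 4 < 5 < 6. Listing each simplex with vertices in this order, K has dimension 2 with simplices:

  0-simplices (7): [0], [1], [2], [3], [4], [5], [6]
  1-simplices (9): [0,2], [0,4], [0,5], [1,2], [2,5], [3,5], [3,6], [4,5], [4,6]
  2-simplices (2): [0,2,5], [0,4,5]

giving chain groups C_0 ≅ Z^7, C_1 ≅ Z^9, C_2 ≅ Z^2.

∂_1: C_1 → C_0 maps an edge to its endpoints' difference, ∂[p,q] = q − p. For instance
  ∂[4,5] = [5] − [4].
This gives a 7×9 integer matrix of rank 6; reducing to Smith normal form yields diagonal entries (1,1,1,1,1,1).

Boundary ∂_2: C_2 → C_1 acts by ∂[p,q,r] = [q,r] − [p,r] + [p,q]. For instance
  ∂[0,2,5] = [2,5] − [0,5] + [0,2],
  ∂[0,4,5] = [4,5] − [0,5] + [0,4].
This gives a 9×2 integer matrix of rank 2; reducing to Smith normal form yields diagonal entries (1,1).

Reading off H_k = ker ∂_k / im ∂_{k+1}:

  H_0: rank C_0 − rank ∂_1 = 7 − 6 = 1, and the invariant factors of ∂_1 are all 1, so H_0 ≅ Z.
  H_1: rank ker ∂_1 − rank ∂_2 = (9 − 6) − 2 = 1, and the invariant factors of ∂_2 are all 1, so H_1 ≅ Z.
  H_2: rank ker ∂_2 − rank ∂_3 = (2 − 2) − 0 = 0, and there is no ∂_3, so H_2 ≅ 0.

As a check, the Euler characteristic is 7 − 9 + 2 = 0, which agrees with 1 − 1 + 0 = 0.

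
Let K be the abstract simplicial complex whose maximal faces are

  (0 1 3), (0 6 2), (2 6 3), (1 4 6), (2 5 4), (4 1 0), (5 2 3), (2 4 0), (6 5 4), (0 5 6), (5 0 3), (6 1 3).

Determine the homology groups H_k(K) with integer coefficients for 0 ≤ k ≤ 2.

Fix the vertex order 0 < 1 < 2 < 3 < 4 < 5 < 6 and write every simplex with vertices in increasing order. Then dim K = 2 and the simplices of K are:

  0-simplices (7): [0], [1], [2], [3], [4], [5], [6]
  1-simplices (18): [0,1], [0,2], [0,3], [0,4], [0,5], [0,6], [1,3], [1,4], [1,6], [2,3], [2,4], [2,5], [2,6], [3,5], [3,6], [4,5], [4,6], [5,6]
  2-simplices (12): [0,1,3], [0,1,4], [0,2,4], [0,2,6], [0,3,5], [0,5,6], [1,3,6], [1,4,6], [2,3,5], [2,3,6], [2,4,5], [4,5,6]

giving chain groups C_0 ≅ Z^7, C_1 ≅ Z^18, C_2 ≅ Z^12.

Boundary ∂_1: C_1 → C_0 maps an edge to its endpoints' difference, ∂[p,q] = q − p.
The resulting 7×18 matrix has rank 6, and its Smith normal form has invariant factors (1,1,1,1,1,1).

The boundary map ∂_2: C_2 → C_1 maps a triangle to the signed sum of its edges. For instance
  ∂[0,3,5] = [3,5] − [0,5] + [0,3],
  ∂[2,4,5] = [4,5] − [2,5] + [2,4].
The 18×12 boundary matrix has rank 12 and Smith normal form diag(1,1,1,1,1,1,1,1,1,1,1,2).

Now H_k = ker ∂_k / im ∂_{k+1}, so:

  H_0: rank C_0 − rank ∂_1 = 7 − 6 = 1, and the invariant factors of ∂_1 are all 1, so H_0 = Z.
  H_1: rank ker ∂_1 − rank ∂_2 = (18 − 6) − 12 = 0, and ∂_2 has invariant factor 2 > 1, so H_1 = Z_2.
  H_2: rank ker ∂_2 − rank ∂_3 = (12 − 12) − 0 = 0, and there is no ∂_3, so H_2 = 0.

(K is a triangulation of the real projective plane RP^2.)

H_0 = Z,  H_1 = Z_2,  H_2 = 0.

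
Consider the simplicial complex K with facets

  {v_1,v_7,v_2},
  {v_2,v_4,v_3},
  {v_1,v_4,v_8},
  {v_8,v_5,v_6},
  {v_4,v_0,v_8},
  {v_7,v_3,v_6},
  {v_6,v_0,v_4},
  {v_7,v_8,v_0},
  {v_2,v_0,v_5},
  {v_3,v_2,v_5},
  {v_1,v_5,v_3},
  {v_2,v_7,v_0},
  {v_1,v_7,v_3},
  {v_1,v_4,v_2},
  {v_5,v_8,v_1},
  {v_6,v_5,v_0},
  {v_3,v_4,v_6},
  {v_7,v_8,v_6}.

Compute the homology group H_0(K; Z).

Order the vertices as v_0 < v_1 < v_2 < v_3 < v_4 < v_5 < v_6 < v_7 < v_8. Listing each simplex with vertices in this order, K has dimension 2 with simplices:

  0-simplices (9): [v_0], [v_1], [v_2], [v_3], [v_4], [v_5], [v_6], [v_7], [v_8]
  1-simplices (27): (27 of them)
  2-simplices (18): (18 of them)

so the chain groups are C_0 ≅ Z^9, C_1 ≅ Z^27, C_2 ≅ Z^18.

Boundary ∂_1: C_1 → C_0 maps an edge to its endpoints' difference, ∂[p,q] = q − p. For instance
  ∂[v_0,v_6] = [v_6] − [v_0].
This gives a 9×27 integer matrix of rank 8; reducing to Smith normal form yields diagonal entries (1,1,1,1,1,1,1,1).

Boundary ∂_2: C_2 → C_1 acts by ∂[p,q,r] = [q,r] − [p,r] + [p,q]. For instance
  ∂[v_0,v_4,v_8] = [v_4,v_8] − [v_0,v_8] + [v_0,v_4],
  ∂[v_2,v_3,v_5] = [v_3,v_5] − [v_2,v_5] + [v_2,v_3].
This gives a 27×18 integer matrix of rank 18; reducing to Smith normal form yields diagonal entries (1,1,1,1,1,1,1,1,1,1,1,1,1,1,1,1,1,2).

From H_k ≅ ker(∂_k) / im(∂_{k+1}) we obtain:

  H_0: rank C_0 − rank ∂_1 = 9 − 8 = 1, and the invariant factors of ∂_1 are all 1, so H_0 ≅ Z.

H_0 ≅ Z.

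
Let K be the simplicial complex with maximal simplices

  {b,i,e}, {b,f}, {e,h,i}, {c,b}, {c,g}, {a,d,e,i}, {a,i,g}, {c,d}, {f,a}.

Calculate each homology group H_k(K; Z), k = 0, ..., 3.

Order the vertices as a < b < c < d < e < f < g < h < i. Listing each simplex with vertices in this order, K has dimension 3 with simplices:

  0-simplices (9): a, b, c, d, e, f, g, h, i
  1-simplices (17): ad, ae, af, ag, ai, bc, be, bf, bi, cd, cg, de, di, eh, ei, gi, hi
  2-simplices (7): ade, adi, aei, agi, bei, dei, ehi
  3-simplices (1): adei

giving chain groups C_0 ≅ Z^9, C_1 ≅ Z^17, C_2 ≅ Z^7, C_3 ≅ Z^1.

Boundary ∂_1: C_1 → C_0 sends each edge [p,q] (with p < q) to q − p. For instance
  ∂ae = e − a.
The 9×17 boundary matrix has rank 8 and Smith normal form diag(1,1,1,1,1,1,1,1).

∂_2: C_2 → C_1 maps a triangle to the signed sum of its edges. For instance
  ∂agi = gi − ai + ag,
  ∂aei = ei − ai + ae.
The resulting 17×7 matrix has rank 6, and its Smith normal form has invariant factors (1,1,1,1,1,1).

∂_3: C_3 → C_2 sends each 3-simplex σ to the alternating sum Σ_i (−1)^i (σ with its i-th vertex removed). For instance
  ∂adei = dei − aei + adi − ade.
This gives a 7×1 integer matrix of rank 1; reducing to Smith normal form yields diagonal entries (1).

Reading off H_k = ker ∂_k / im ∂_{k+1}:

  H_0: rank C_0 − rank ∂_1 = 9 − 8 = 1, and the invariant factors of ∂_1 are all 1, so H_0 ≅ Z.
  H_1: rank ker ∂_1 − rank ∂_2 = (17 − 8) − 6 = 3, and the invariant factors of ∂_2 are all 1, so H_1 ≅ Z^3.
  H_2: rank ker ∂_2 − rank ∂_3 = (7 − 6) − 1 = 0, and the invariant factors of ∂_3 are all 1, so H_2 ≅ 0.
  H_3: rank ker ∂_3 − rank ∂_4 = (1 − 1) − 0 = 0, and there is no ∂_4, so H_3 ≅ 0.

H_0 = Z,  H_1 = Z^3,  H_2 = 0,  H_3 = 0.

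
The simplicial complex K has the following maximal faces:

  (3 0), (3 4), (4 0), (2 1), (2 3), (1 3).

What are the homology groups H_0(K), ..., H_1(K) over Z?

Take the total order 0 < 1 < 2 < 3 < 4 on the vertex set. Then K (dimension 1) consists of the simplices:

  0-simplices (5): [0], [1], [2], [3], [4]
  1-simplices (6): [0,3], [0,4], [1,2], [1,3], [2,3], [3,4]

giving chain groups C_0 ≅ Z^5, C_1 ≅ Z^6.

Boundary ∂_1: C_1 → C_0 sends each edge [p,q] (with p < q) to q − p. For instance
  ∂[0,4] = [4] − [0].
As a 5×6 matrix over Z this has rank 4, with invariant factors (1,1,1,1).

Now H_k = ker ∂_k / im ∂_{k+1}, so:

  H_0: rank C_0 − rank ∂_1 = 5 − 4 = 1, and the invariant factors of ∂_1 are all 1, so H_0 = Z.
  H_1: rank ker ∂_1 − rank ∂_2 = (6 − 4) − 0 = 2, and there is no ∂_2, so H_1 = Z^2.

As a check, the Euler characteristic is 5 − 6 = -1, which agrees with 1 − 2 = -1.
(K is a triangulation of a wedge of 2 circles.)

H_0 = Z,  H_1 = Z^2.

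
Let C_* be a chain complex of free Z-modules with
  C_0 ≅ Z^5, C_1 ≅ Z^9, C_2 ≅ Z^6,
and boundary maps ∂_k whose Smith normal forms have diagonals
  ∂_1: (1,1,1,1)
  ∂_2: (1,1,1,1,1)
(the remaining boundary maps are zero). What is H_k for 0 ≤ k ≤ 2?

H_0 ≅ Z,  H_1 = 0,  H_2 ≅ Z.

H_0: b_0 = 5 − 0 − 4 = 1; torsion from ∂_1 factors > 1: none. So H_0 ≅ Z.
H_1: b_1 = 9 − 4 − 5 = 0; torsion from ∂_2 factors > 1: none. So H_1 ≅ 0.
H_2: b_2 = 6 − 5 − 0 = 1; torsion from ∂_3 factors > 1: none. So H_2 ≅ Z.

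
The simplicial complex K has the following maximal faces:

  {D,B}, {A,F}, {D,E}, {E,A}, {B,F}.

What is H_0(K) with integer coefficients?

K has 5 vertices, 5 edges.
rank ∂_0 = 0, rank ∂_1 = 4 ⇒ b_0 = 5 − 0 − 4 = 1; all invariant factors of ∂_1 are 1 so no torsion. So H_0 ≅ Z.

H_0 = Z.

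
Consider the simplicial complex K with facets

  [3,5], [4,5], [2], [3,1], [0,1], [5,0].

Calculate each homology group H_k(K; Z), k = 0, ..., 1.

H_0 = Z^2,  H_1 = Z.

Order the vertices as 0 < 1 < 2 < 3 < 4 < 5. Listing each simplex with vertices in this order, K has dimension 1 with simplices:

  0-simplices (6): [0], [1], [2], [3], [4], [5]
  1-simplices (5): [0,1], [0,5], [1,3], [3,5], [4,5]

so the chain groups are C_0 ≅ Z^6, C_1 ≅ Z^5.

∂_1: C_1 → C_0 maps an edge to its endpoints' difference, ∂[p,q] = q − p.
This gives a 6×5 integer matrix of rank 4; reducing to Smith normal form yields diagonal entries (1,1,1,1).

Computing H_k = (kernel of ∂_k) / (image of ∂_{k+1}):

  H_0: rank C_0 − rank ∂_1 = 6 − 4 = 2, and the invariant factors of ∂_1 are all 1, so H_0 = Z^2.
  H_1: rank ker ∂_1 − rank ∂_2 = (5 − 4) − 0 = 1, and there is no ∂_2, so H_1 = Z.

As a check, the Euler characteristic is 6 − 5 = 1, which agrees with 2 − 1 = 1.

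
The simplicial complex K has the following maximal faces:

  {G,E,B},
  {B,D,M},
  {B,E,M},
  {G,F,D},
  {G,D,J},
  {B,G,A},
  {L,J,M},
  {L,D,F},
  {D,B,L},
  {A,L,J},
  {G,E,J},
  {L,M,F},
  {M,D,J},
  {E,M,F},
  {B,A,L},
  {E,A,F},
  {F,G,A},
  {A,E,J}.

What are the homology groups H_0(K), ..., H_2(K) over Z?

H_0 = Z,  H_1 = Z × Z/2,  H_2 = 0.

We work with the vertex ordering A < B < D < E < F < G < J < L < M. The simplices of K, each written with vertices in increasing order, are:

  0-simplices (9): A, B, D, E, F, G, J, L, M
  1-simplices (27): AB, AE, AF, AG, AJ, AL, BD, BE, BG, BL, BM, DF, DG, DJ, DL, DM, EF, EG, EJ, EM, FG, FL, FM, GJ, JL, JM, LM
  2-simplices (18): ABG, ABL, AEF, AEJ, AFG, AJL, BDL, BDM, BEG, BEM, DFG, DFL, DGJ, DJM, EFM, EGJ, FLM, JLM

giving chain groups C_0 ≅ Z^9, C_1 ≅ Z^27, C_2 ≅ Z^18.

∂_1: C_1 → C_0 maps an edge to its endpoints' difference, ∂[p,q] = q − p. For instance
  ∂FG = G − F.
This gives a 9×27 integer matrix of rank 8; reducing to Smith normal form yields diagonal entries (1,1,1,1,1,1,1,1).

The boundary map ∂_2: C_2 → C_1 acts by ∂[p,q,r] = [q,r] − [p,r] + [p,q]. For instance
  ∂JLM = LM − JM + JL,
  ∂BDM = DM − BM + BD.
The 27×18 boundary matrix has rank 18 and Smith normal form diag(1,1,1,1,1,1,1,1,1,1,1,1,1,1,1,1,1,2).

From H_k ≅ ker(∂_k) / im(∂_{k+1}) we obtain:

  H_0: rank C_0 − rank ∂_1 = 9 − 8 = 1, and the invariant factors of ∂_1 are all 1, so H_0 ≅ Z.
  H_1: rank ker ∂_1 − rank ∂_2 = (27 − 8) − 18 = 1, and ∂_2 has invariant factor 2 > 1, so H_1 ≅ Z × Z/2.
  H_2: rank ker ∂_2 − rank ∂_3 = (18 − 18) − 0 = 0, and there is no ∂_3, so H_2 ≅ 0.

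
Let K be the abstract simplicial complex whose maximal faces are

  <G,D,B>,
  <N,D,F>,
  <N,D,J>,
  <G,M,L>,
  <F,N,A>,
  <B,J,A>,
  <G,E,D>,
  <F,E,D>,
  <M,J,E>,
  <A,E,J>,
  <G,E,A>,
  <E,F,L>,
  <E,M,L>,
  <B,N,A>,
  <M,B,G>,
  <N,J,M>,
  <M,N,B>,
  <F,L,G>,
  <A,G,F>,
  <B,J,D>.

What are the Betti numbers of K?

Fix the vertex order A < B < D < E < F < G < J < L < M < N and write every simplex with vertices in increasing order. Then dim K = 2 and the simplices of K are:

  0-simplices (10): A, B, D, E, F, G, J, L, M, N
  1-simplices (30): AB, AE, AF, AG, AJ, AN, BD, BG, BJ, BM, BN, DE, DF, DG, DJ, DN, EF, EG, EJ, EL, EM, FG, FL, FN, GL, GM, JM, JN, LM, MN
  2-simplices (20): ABJ, ABN, AEG, AEJ, AFG, AFN, BDG, BDJ, BGM, BMN, DEF, DEG, DFN, DJN, EFL, EJM, ELM, FGL, GLM, JMN

so the chain groups are C_0 ≅ Z^10, C_1 ≅ Z^30, C_2 ≅ Z^20.

Boundary ∂_1: C_1 → C_0 maps an edge to its endpoints' difference, ∂[p,q] = q − p. For instance
  ∂EG = G − E.
The resulting 10×30 matrix has rank 9, and its Smith normal form has invariant factors (1,1,1,1,1,1,1,1,1).

∂_2: C_2 → C_1 sends each 2-simplex [p,q,r] to [q,r] − [p,r] + [p,q]. For instance
  ∂DJN = JN − DN + DJ,
  ∂FGL = GL − FL + FG.
As a 30×20 matrix over Z this has rank 20, with invariant factors (1,1,1,1,1,1,1,1,1,1,1,1,1,1,1,1,1,1,1,2).

Reading off H_k = ker ∂_k / im ∂_{k+1}:

  H_0: rank C_0 − rank ∂_1 = 10 − 9 = 1, and the invariant factors of ∂_1 are all 1, so H_0 = Z.
  H_1: rank ker ∂_1 − rank ∂_2 = (30 − 9) − 20 = 1, and ∂_2 has invariant factor 2 > 1, so H_1 = Z ⊕ Z/2.
  H_2: rank ker ∂_2 − rank ∂_3 = (20 − 20) − 0 = 0, and there is no ∂_3, so H_2 = 0.

Hence the Betti numbers are b_0 = 1, b_1 = 1, b_2 = 0.

b_0 = 1, b_1 = 1, b_2 = 0.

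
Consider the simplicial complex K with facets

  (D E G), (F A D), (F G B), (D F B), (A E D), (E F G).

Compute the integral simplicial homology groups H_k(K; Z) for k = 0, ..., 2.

Fix the vertex order A < B < D < E < F < G and write every simplex with vertices in increasing order. Then dim K = 2 and the simplices of K are:

  0-simplices (6): A, B, D, E, F, G
  1-simplices (12): AD, AE, AF, BD, BF, BG, DE, DF, DG, EF, EG, FG
  2-simplices (6): ADE, ADF, BDF, BFG, DEG, EFG

so the chain groups are C_0 ≅ Z^6, C_1 ≅ Z^12, C_2 ≅ Z^6.

Boundary ∂_1: C_1 → C_0 is given by ∂[p,q] = [q] − [p]. For instance
  ∂AE = E − A.
The resulting 6×12 matrix has rank 5, and its Smith normal form has invariant factors (1,1,1,1,1).

The boundary map ∂_2: C_2 → C_1 maps a triangle to the signed sum of its edges. For instance
  ∂BDF = DF − BF + BD,
  ∂EFG = FG − EG + EF.
This gives a 12×6 integer matrix of rank 6; reducing to Smith normal form yields diagonal entries (1,1,1,1,1,1).

Computing H_k = (kernel of ∂_k) / (image of ∂_{k+1}):

  H_0: rank C_0 − rank ∂_1 = 6 − 5 = 1, and the invariant factors of ∂_1 are all 1, so H_0 = Z.
  H_1: rank ker ∂_1 − rank ∂_2 = (12 − 5) − 6 = 1, and the invariant factors of ∂_2 are all 1, so H_1 = Z.
  H_2: rank ker ∂_2 − rank ∂_3 = (6 − 6) − 0 = 0, and there is no ∂_3, so H_2 = 0.

(K is a triangulation of the cylinder S^1 x I.)

H_0 ≅ Z,  H_1 ≅ Z,  H_2 = 0.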